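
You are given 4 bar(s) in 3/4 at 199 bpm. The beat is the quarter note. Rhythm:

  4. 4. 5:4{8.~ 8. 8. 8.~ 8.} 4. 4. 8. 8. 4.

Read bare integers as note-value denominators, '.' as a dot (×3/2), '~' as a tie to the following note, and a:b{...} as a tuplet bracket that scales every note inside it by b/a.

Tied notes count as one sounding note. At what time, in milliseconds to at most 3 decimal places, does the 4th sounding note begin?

note 4 onset = 21/5b = 1266.332ms

1. 0.0ms @ 0 + 452.261ms (3/2)
2. 452.261ms @ 3/2 + 452.261ms (3/2)
3. 904.523ms @ 3 + 361.809ms (6/5)
4. 1266.332ms @ 21/5 + 180.905ms (3/5)
5. 1447.236ms @ 24/5 + 361.809ms (6/5)
6. 1809.045ms @ 6 + 452.261ms (3/2)
7. 2261.307ms @ 15/2 + 452.261ms (3/2)
8. 2713.568ms @ 9 + 226.131ms (3/4)
9. 2939.698ms @ 39/4 + 226.131ms (3/4)
10. 3165.829ms @ 21/2 + 452.261ms (3/2)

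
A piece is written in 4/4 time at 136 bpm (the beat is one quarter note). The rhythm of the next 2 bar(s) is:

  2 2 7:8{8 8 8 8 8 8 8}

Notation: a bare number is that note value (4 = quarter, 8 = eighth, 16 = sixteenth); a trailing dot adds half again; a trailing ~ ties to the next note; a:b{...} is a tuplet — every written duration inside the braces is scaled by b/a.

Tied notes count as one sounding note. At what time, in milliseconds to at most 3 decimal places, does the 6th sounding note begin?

note 6 onset = 40/7b = 2521.008ms

1. 0.0ms @ 0 + 882.353ms (2)
2. 882.353ms @ 2 + 882.353ms (2)
3. 1764.706ms @ 4 + 252.101ms (4/7)
4. 2016.807ms @ 32/7 + 252.101ms (4/7)
5. 2268.908ms @ 36/7 + 252.101ms (4/7)
6. 2521.008ms @ 40/7 + 252.101ms (4/7)
7. 2773.109ms @ 44/7 + 252.101ms (4/7)
8. 3025.21ms @ 48/7 + 252.101ms (4/7)
9. 3277.311ms @ 52/7 + 252.101ms (4/7)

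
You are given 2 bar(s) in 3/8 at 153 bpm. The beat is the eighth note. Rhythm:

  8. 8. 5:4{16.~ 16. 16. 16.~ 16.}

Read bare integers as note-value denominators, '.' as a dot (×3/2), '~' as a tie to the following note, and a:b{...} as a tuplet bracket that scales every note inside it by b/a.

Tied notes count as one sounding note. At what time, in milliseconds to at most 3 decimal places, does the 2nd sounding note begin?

1. 0.0ms @ 0 + 588.235ms (3/2)
2. 588.235ms @ 3/2 + 588.235ms (3/2)
3. 1176.471ms @ 3 + 470.588ms (6/5)
4. 1647.059ms @ 21/5 + 235.294ms (3/5)
5. 1882.353ms @ 24/5 + 470.588ms (6/5)

note 2 onset = 3/2b = 588.235ms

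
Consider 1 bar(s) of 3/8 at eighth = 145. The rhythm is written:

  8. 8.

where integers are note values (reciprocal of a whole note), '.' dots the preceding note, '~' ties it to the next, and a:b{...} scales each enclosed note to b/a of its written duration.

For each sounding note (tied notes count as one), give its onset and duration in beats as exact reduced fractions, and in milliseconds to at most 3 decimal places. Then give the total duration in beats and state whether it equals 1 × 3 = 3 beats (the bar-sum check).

1) 0.0ms=0b +620.69ms=3/2b
2) 620.69ms=3/2b +620.69ms=3/2b
Σ=3b of 3 (145bpm 3/8) — PASS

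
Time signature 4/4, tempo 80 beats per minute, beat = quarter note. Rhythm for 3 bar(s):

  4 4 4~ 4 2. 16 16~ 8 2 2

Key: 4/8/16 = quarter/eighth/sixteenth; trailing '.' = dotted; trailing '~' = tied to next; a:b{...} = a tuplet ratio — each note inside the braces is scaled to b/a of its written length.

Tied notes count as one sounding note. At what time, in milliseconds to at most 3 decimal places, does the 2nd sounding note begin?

note 2 onset = 1b = 750.0ms

1. 0.0ms @ 0 + 750.0ms (1)
2. 750.0ms @ 1 + 750.0ms (1)
3. 1500.0ms @ 2 + 1500.0ms (2)
4. 3000.0ms @ 4 + 2250.0ms (3)
5. 5250.0ms @ 7 + 187.5ms (1/4)
6. 5437.5ms @ 29/4 + 562.5ms (3/4)
7. 6000.0ms @ 8 + 1500.0ms (2)
8. 7500.0ms @ 10 + 1500.0ms (2)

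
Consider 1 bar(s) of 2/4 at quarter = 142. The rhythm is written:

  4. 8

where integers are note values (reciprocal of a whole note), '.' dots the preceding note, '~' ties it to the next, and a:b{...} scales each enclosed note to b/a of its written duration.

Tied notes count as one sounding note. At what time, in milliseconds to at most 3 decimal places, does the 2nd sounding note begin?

1. 0.0ms @ 0 + 633.803ms (3/2)
2. 633.803ms @ 3/2 + 211.268ms (1/2)

note 2 onset = 3/2b = 633.803ms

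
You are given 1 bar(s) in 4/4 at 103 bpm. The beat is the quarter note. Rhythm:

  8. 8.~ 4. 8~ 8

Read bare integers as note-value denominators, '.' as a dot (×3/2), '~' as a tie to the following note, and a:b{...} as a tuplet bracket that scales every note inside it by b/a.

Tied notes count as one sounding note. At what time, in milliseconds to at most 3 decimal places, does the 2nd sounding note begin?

1. 0.0ms @ 0 + 436.893ms (3/4)
2. 436.893ms @ 3/4 + 1310.68ms (9/4)
3. 1747.573ms @ 3 + 582.524ms (1)

note 2 onset = 3/4b = 436.893ms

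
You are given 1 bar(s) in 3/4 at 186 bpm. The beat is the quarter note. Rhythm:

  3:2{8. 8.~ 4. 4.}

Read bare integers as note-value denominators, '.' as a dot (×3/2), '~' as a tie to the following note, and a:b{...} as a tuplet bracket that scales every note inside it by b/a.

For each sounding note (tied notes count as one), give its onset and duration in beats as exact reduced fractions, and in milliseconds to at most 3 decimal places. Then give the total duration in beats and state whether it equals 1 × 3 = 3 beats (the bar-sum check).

1) 0.0ms=0b +161.29ms=1/2b
2) 161.29ms=1/2b +483.871ms=3/2b
3) 645.161ms=2b +322.581ms=1b
Σ=3b of 3 (186bpm 3/4) — PASS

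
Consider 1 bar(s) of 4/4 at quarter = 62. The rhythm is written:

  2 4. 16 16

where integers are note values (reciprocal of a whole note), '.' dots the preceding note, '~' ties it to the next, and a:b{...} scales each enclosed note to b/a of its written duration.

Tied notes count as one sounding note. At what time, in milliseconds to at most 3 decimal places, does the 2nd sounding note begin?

1. 0.0ms @ 0 + 1935.484ms (2)
2. 1935.484ms @ 2 + 1451.613ms (3/2)
3. 3387.097ms @ 7/2 + 241.935ms (1/4)
4. 3629.032ms @ 15/4 + 241.935ms (1/4)

note 2 onset = 2b = 1935.484ms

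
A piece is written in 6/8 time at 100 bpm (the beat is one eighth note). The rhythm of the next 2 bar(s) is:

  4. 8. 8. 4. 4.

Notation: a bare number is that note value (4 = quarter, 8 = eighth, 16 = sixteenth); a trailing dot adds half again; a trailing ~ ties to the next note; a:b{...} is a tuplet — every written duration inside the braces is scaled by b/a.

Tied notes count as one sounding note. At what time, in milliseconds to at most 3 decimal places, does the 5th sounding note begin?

note 5 onset = 9b = 5400.0ms

1. 0.0ms @ 0 + 1800.0ms (3)
2. 1800.0ms @ 3 + 900.0ms (3/2)
3. 2700.0ms @ 9/2 + 900.0ms (3/2)
4. 3600.0ms @ 6 + 1800.0ms (3)
5. 5400.0ms @ 9 + 1800.0ms (3)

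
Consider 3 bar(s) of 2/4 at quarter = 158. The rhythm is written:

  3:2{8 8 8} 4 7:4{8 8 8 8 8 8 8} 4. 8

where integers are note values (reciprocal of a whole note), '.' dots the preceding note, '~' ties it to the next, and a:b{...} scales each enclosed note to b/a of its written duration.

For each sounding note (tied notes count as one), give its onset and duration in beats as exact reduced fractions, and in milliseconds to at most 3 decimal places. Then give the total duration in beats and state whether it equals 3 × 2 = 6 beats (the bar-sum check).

1) 0.0ms=0b +126.582ms=1/3b
2) 126.582ms=1/3b +126.582ms=1/3b
3) 253.165ms=2/3b +126.582ms=1/3b
4) 379.747ms=1b +379.747ms=1b
5) 759.494ms=2b +108.499ms=2/7b
6) 867.993ms=16/7b +108.499ms=2/7b
7) 976.492ms=18/7b +108.499ms=2/7b
8) 1084.991ms=20/7b +108.499ms=2/7b
9) 1193.49ms=22/7b +108.499ms=2/7b
10) 1301.989ms=24/7b +108.499ms=2/7b
11) 1410.488ms=26/7b +108.499ms=2/7b
12) 1518.987ms=4b +569.62ms=3/2b
13) 2088.608ms=11/2b +189.873ms=1/2b
Σ=6b of 6 (158bpm 2/4) — PASS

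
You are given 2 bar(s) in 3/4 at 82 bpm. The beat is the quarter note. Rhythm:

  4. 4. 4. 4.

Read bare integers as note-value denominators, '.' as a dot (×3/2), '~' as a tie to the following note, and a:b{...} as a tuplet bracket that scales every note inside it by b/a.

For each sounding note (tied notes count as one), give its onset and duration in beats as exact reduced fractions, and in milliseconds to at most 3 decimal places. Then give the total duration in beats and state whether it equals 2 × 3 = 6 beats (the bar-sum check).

1) 0.0ms=0b +1097.561ms=3/2b
2) 1097.561ms=3/2b +1097.561ms=3/2b
3) 2195.122ms=3b +1097.561ms=3/2b
4) 3292.683ms=9/2b +1097.561ms=3/2b
Σ=6b of 6 (82bpm 3/4) — PASS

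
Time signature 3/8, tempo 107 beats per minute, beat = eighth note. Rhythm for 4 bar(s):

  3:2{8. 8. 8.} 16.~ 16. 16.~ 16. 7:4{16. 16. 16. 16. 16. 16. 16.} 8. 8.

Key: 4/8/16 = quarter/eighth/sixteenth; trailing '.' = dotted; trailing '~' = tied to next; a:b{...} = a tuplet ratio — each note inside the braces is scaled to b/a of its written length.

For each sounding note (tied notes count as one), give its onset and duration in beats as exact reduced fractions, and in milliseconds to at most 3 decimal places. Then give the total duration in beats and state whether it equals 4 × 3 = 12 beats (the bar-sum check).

1) 0.0ms=0b +560.748ms=1b
2) 560.748ms=1b +560.748ms=1b
3) 1121.495ms=2b +560.748ms=1b
4) 1682.243ms=3b +841.121ms=3/2b
5) 2523.364ms=9/2b +841.121ms=3/2b
6) 3364.486ms=6b +240.32ms=3/7b
7) 3604.806ms=45/7b +240.32ms=3/7b
8) 3845.127ms=48/7b +240.32ms=3/7b
9) 4085.447ms=51/7b +240.32ms=3/7b
10) 4325.768ms=54/7b +240.32ms=3/7b
11) 4566.088ms=57/7b +240.32ms=3/7b
12) 4806.409ms=60/7b +240.32ms=3/7b
13) 5046.729ms=9b +841.121ms=3/2b
14) 5887.85ms=21/2b +841.121ms=3/2b
Σ=12b of 12 (107bpm 3/8) — PASS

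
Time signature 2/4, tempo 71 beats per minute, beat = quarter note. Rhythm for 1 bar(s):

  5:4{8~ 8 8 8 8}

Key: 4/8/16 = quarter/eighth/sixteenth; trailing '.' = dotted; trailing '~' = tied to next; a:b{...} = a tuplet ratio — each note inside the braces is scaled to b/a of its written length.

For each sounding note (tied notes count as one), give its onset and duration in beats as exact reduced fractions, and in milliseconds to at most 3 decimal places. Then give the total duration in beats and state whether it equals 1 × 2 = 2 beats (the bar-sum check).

1) 0.0ms=0b +676.056ms=4/5b
2) 676.056ms=4/5b +338.028ms=2/5b
3) 1014.085ms=6/5b +338.028ms=2/5b
4) 1352.113ms=8/5b +338.028ms=2/5b
Σ=2b of 2 (71bpm 2/4) — PASS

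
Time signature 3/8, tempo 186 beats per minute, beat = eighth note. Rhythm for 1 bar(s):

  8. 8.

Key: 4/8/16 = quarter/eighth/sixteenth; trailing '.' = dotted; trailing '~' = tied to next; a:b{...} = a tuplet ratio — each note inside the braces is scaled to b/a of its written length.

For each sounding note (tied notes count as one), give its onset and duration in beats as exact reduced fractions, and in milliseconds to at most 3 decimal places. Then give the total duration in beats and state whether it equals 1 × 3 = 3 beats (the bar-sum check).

1) 0.0ms=0b +483.871ms=3/2b
2) 483.871ms=3/2b +483.871ms=3/2b
Σ=3b of 3 (186bpm 3/8) — PASS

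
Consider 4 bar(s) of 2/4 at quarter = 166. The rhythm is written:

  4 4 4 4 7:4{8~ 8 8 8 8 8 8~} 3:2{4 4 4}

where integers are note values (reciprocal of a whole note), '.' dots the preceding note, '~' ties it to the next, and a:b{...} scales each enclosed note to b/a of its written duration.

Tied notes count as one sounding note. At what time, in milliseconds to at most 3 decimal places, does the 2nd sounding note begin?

1. 0.0ms @ 0 + 361.446ms (1)
2. 361.446ms @ 1 + 361.446ms (1)
3. 722.892ms @ 2 + 361.446ms (1)
4. 1084.337ms @ 3 + 361.446ms (1)
5. 1445.783ms @ 4 + 206.54ms (4/7)
6. 1652.324ms @ 32/7 + 103.27ms (2/7)
7. 1755.594ms @ 34/7 + 103.27ms (2/7)
8. 1858.864ms @ 36/7 + 103.27ms (2/7)
9. 1962.134ms @ 38/7 + 103.27ms (2/7)
10. 2065.404ms @ 40/7 + 344.234ms (20/21)
11. 2409.639ms @ 20/3 + 240.964ms (2/3)
12. 2650.602ms @ 22/3 + 240.964ms (2/3)

note 2 onset = 1b = 361.446ms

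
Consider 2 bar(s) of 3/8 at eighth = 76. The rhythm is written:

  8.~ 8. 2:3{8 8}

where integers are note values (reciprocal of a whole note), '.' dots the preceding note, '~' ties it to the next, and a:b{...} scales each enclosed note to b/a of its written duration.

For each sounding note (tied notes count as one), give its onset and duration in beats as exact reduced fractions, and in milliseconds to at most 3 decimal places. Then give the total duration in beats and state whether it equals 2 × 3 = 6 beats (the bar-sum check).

1) 0.0ms=0b +2368.421ms=3b
2) 2368.421ms=3b +1184.211ms=3/2b
3) 3552.632ms=9/2b +1184.211ms=3/2b
Σ=6b of 6 (76bpm 3/8) — PASS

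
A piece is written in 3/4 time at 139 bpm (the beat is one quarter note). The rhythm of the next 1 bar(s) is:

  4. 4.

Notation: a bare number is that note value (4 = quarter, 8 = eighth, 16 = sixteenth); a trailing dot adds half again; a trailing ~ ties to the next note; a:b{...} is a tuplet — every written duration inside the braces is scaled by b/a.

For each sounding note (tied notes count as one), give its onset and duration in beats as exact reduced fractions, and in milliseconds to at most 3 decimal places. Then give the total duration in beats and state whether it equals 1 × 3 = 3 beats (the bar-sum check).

1) 0.0ms=0b +647.482ms=3/2b
2) 647.482ms=3/2b +647.482ms=3/2b
Σ=3b of 3 (139bpm 3/4) — PASS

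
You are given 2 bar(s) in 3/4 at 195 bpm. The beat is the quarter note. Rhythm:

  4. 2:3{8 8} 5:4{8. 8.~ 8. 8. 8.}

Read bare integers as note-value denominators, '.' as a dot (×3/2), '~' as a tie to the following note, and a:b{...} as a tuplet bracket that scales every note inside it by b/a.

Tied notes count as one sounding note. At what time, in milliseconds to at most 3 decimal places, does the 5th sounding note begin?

note 5 onset = 18/5b = 1107.692ms

1. 0.0ms @ 0 + 461.538ms (3/2)
2. 461.538ms @ 3/2 + 230.769ms (3/4)
3. 692.308ms @ 9/4 + 230.769ms (3/4)
4. 923.077ms @ 3 + 184.615ms (3/5)
5. 1107.692ms @ 18/5 + 369.231ms (6/5)
6. 1476.923ms @ 24/5 + 184.615ms (3/5)
7. 1661.538ms @ 27/5 + 184.615ms (3/5)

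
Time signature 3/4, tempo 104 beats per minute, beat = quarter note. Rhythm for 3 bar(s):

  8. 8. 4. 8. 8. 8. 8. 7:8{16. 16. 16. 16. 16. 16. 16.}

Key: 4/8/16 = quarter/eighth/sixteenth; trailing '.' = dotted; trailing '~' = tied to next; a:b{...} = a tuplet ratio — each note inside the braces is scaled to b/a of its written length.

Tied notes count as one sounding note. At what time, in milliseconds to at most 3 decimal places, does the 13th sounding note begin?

1. 0.0ms @ 0 + 432.692ms (3/4)
2. 432.692ms @ 3/4 + 432.692ms (3/4)
3. 865.385ms @ 3/2 + 865.385ms (3/2)
4. 1730.769ms @ 3 + 432.692ms (3/4)
5. 2163.462ms @ 15/4 + 432.692ms (3/4)
6. 2596.154ms @ 9/2 + 432.692ms (3/4)
7. 3028.846ms @ 21/4 + 432.692ms (3/4)
8. 3461.538ms @ 6 + 247.253ms (3/7)
9. 3708.791ms @ 45/7 + 247.253ms (3/7)
10. 3956.044ms @ 48/7 + 247.253ms (3/7)
11. 4203.297ms @ 51/7 + 247.253ms (3/7)
12. 4450.549ms @ 54/7 + 247.253ms (3/7)
13. 4697.802ms @ 57/7 + 247.253ms (3/7)
14. 4945.055ms @ 60/7 + 247.253ms (3/7)

note 13 onset = 57/7b = 4697.802ms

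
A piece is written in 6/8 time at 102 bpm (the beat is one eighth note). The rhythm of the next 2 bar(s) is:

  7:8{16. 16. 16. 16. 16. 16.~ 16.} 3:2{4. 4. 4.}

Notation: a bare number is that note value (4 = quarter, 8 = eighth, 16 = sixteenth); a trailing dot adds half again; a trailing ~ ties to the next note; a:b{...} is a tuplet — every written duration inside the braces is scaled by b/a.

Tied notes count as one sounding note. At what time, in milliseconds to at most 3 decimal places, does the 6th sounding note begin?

1. 0.0ms @ 0 + 504.202ms (6/7)
2. 504.202ms @ 6/7 + 504.202ms (6/7)
3. 1008.403ms @ 12/7 + 504.202ms (6/7)
4. 1512.605ms @ 18/7 + 504.202ms (6/7)
5. 2016.807ms @ 24/7 + 504.202ms (6/7)
6. 2521.008ms @ 30/7 + 1008.403ms (12/7)
7. 3529.412ms @ 6 + 1176.471ms (2)
8. 4705.882ms @ 8 + 1176.471ms (2)
9. 5882.353ms @ 10 + 1176.471ms (2)

note 6 onset = 30/7b = 2521.008ms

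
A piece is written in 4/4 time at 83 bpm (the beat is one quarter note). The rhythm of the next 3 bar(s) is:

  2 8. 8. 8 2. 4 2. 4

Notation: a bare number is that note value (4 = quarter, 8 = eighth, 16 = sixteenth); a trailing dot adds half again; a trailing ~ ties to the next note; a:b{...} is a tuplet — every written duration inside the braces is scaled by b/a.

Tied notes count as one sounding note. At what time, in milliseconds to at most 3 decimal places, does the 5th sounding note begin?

1. 0.0ms @ 0 + 1445.783ms (2)
2. 1445.783ms @ 2 + 542.169ms (3/4)
3. 1987.952ms @ 11/4 + 542.169ms (3/4)
4. 2530.12ms @ 7/2 + 361.446ms (1/2)
5. 2891.566ms @ 4 + 2168.675ms (3)
6. 5060.241ms @ 7 + 722.892ms (1)
7. 5783.133ms @ 8 + 2168.675ms (3)
8. 7951.807ms @ 11 + 722.892ms (1)

note 5 onset = 4b = 2891.566ms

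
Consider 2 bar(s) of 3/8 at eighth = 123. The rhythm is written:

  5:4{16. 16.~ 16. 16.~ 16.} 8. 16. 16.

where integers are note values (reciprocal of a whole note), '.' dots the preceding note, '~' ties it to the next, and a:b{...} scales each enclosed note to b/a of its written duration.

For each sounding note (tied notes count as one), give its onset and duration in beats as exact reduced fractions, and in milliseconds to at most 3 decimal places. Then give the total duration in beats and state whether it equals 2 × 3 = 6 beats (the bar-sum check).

1) 0.0ms=0b +292.683ms=3/5b
2) 292.683ms=3/5b +585.366ms=6/5b
3) 878.049ms=9/5b +585.366ms=6/5b
4) 1463.415ms=3b +731.707ms=3/2b
5) 2195.122ms=9/2b +365.854ms=3/4b
6) 2560.976ms=21/4b +365.854ms=3/4b
Σ=6b of 6 (123bpm 3/8) — PASS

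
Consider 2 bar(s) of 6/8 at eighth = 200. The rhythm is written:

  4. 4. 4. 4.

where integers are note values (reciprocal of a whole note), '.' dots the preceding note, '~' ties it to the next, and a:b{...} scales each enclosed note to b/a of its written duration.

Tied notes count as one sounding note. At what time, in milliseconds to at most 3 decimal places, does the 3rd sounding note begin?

note 3 onset = 6b = 1800.0ms

1. 0.0ms @ 0 + 900.0ms (3)
2. 900.0ms @ 3 + 900.0ms (3)
3. 1800.0ms @ 6 + 900.0ms (3)
4. 2700.0ms @ 9 + 900.0ms (3)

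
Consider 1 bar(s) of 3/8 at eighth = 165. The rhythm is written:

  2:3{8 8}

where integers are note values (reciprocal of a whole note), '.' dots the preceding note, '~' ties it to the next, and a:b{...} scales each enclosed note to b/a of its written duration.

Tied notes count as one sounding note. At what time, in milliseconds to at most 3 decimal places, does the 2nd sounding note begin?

note 2 onset = 3/2b = 545.455ms

1. 0.0ms @ 0 + 545.455ms (3/2)
2. 545.455ms @ 3/2 + 545.455ms (3/2)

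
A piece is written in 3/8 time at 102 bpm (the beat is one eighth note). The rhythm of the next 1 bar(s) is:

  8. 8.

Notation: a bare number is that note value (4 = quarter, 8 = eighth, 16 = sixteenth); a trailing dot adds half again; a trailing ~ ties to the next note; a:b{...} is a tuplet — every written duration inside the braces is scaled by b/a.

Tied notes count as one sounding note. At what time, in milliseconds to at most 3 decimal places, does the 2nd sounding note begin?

1. 0.0ms @ 0 + 882.353ms (3/2)
2. 882.353ms @ 3/2 + 882.353ms (3/2)

note 2 onset = 3/2b = 882.353ms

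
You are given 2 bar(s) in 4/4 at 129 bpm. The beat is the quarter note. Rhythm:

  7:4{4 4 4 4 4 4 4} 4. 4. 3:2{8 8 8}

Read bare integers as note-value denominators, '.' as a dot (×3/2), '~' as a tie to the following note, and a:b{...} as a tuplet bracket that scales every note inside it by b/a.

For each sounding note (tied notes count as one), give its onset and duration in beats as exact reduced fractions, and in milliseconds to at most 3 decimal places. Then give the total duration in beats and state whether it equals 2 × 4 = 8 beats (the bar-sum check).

1) 0.0ms=0b +265.781ms=4/7b
2) 265.781ms=4/7b +265.781ms=4/7b
3) 531.561ms=8/7b +265.781ms=4/7b
4) 797.342ms=12/7b +265.781ms=4/7b
5) 1063.123ms=16/7b +265.781ms=4/7b
6) 1328.904ms=20/7b +265.781ms=4/7b
7) 1594.684ms=24/7b +265.781ms=4/7b
8) 1860.465ms=4b +697.674ms=3/2b
9) 2558.14ms=11/2b +697.674ms=3/2b
10) 3255.814ms=7b +155.039ms=1/3b
11) 3410.853ms=22/3b +155.039ms=1/3b
12) 3565.891ms=23/3b +155.039ms=1/3b
Σ=8b of 8 (129bpm 4/4) — PASS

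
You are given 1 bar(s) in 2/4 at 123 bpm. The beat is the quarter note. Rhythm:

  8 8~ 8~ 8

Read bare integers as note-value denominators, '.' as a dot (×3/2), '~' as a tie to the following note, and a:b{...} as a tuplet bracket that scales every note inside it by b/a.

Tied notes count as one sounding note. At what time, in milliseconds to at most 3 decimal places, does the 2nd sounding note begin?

1. 0.0ms @ 0 + 243.902ms (1/2)
2. 243.902ms @ 1/2 + 731.707ms (3/2)

note 2 onset = 1/2b = 243.902ms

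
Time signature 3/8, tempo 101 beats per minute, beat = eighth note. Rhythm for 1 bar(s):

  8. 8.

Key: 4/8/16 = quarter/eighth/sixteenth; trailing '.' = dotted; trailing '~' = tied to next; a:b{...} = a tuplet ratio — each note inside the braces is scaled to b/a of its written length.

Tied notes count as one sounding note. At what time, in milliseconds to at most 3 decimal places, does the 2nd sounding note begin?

note 2 onset = 3/2b = 891.089ms

1. 0.0ms @ 0 + 891.089ms (3/2)
2. 891.089ms @ 3/2 + 891.089ms (3/2)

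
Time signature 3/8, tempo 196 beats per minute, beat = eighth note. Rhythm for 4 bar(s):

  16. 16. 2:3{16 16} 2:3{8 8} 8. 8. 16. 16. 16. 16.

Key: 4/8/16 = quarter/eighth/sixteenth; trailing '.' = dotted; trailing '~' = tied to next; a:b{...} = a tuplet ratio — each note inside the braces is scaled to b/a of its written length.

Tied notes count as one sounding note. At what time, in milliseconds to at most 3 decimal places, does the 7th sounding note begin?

1. 0.0ms @ 0 + 229.592ms (3/4)
2. 229.592ms @ 3/4 + 229.592ms (3/4)
3. 459.184ms @ 3/2 + 229.592ms (3/4)
4. 688.776ms @ 9/4 + 229.592ms (3/4)
5. 918.367ms @ 3 + 459.184ms (3/2)
6. 1377.551ms @ 9/2 + 459.184ms (3/2)
7. 1836.735ms @ 6 + 459.184ms (3/2)
8. 2295.918ms @ 15/2 + 459.184ms (3/2)
9. 2755.102ms @ 9 + 229.592ms (3/4)
10. 2984.694ms @ 39/4 + 229.592ms (3/4)
11. 3214.286ms @ 21/2 + 229.592ms (3/4)
12. 3443.878ms @ 45/4 + 229.592ms (3/4)

note 7 onset = 6b = 1836.735ms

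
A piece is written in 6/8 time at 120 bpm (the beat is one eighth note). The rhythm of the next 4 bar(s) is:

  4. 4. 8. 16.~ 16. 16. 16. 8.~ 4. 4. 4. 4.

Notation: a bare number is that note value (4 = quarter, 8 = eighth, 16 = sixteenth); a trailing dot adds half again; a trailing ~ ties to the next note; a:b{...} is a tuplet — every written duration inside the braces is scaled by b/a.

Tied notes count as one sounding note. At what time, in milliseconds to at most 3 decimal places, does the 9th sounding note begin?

note 9 onset = 18b = 9000.0ms

1. 0.0ms @ 0 + 1500.0ms (3)
2. 1500.0ms @ 3 + 1500.0ms (3)
3. 3000.0ms @ 6 + 750.0ms (3/2)
4. 3750.0ms @ 15/2 + 750.0ms (3/2)
5. 4500.0ms @ 9 + 375.0ms (3/4)
6. 4875.0ms @ 39/4 + 375.0ms (3/4)
7. 5250.0ms @ 21/2 + 2250.0ms (9/2)
8. 7500.0ms @ 15 + 1500.0ms (3)
9. 9000.0ms @ 18 + 1500.0ms (3)
10. 10500.0ms @ 21 + 1500.0ms (3)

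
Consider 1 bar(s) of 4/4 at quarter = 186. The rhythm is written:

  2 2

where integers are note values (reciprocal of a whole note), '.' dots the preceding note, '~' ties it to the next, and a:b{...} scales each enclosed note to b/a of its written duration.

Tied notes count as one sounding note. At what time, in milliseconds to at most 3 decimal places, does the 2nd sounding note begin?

1. 0.0ms @ 0 + 645.161ms (2)
2. 645.161ms @ 2 + 645.161ms (2)

note 2 onset = 2b = 645.161ms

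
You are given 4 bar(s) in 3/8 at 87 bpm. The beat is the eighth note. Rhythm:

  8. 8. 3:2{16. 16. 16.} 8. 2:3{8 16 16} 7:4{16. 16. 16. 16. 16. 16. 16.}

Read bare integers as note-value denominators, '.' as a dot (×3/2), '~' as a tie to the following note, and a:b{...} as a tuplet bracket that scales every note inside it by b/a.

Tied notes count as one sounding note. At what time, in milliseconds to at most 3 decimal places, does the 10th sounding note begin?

1. 0.0ms @ 0 + 1034.483ms (3/2)
2. 1034.483ms @ 3/2 + 1034.483ms (3/2)
3. 2068.966ms @ 3 + 344.828ms (1/2)
4. 2413.793ms @ 7/2 + 344.828ms (1/2)
5. 2758.621ms @ 4 + 344.828ms (1/2)
6. 3103.448ms @ 9/2 + 1034.483ms (3/2)
7. 4137.931ms @ 6 + 1034.483ms (3/2)
8. 5172.414ms @ 15/2 + 517.241ms (3/4)
9. 5689.655ms @ 33/4 + 517.241ms (3/4)
10. 6206.897ms @ 9 + 295.567ms (3/7)
11. 6502.463ms @ 66/7 + 295.567ms (3/7)
12. 6798.03ms @ 69/7 + 295.567ms (3/7)
13. 7093.596ms @ 72/7 + 295.567ms (3/7)
14. 7389.163ms @ 75/7 + 295.567ms (3/7)
15. 7684.729ms @ 78/7 + 295.567ms (3/7)
16. 7980.296ms @ 81/7 + 295.567ms (3/7)

note 10 onset = 9b = 6206.897ms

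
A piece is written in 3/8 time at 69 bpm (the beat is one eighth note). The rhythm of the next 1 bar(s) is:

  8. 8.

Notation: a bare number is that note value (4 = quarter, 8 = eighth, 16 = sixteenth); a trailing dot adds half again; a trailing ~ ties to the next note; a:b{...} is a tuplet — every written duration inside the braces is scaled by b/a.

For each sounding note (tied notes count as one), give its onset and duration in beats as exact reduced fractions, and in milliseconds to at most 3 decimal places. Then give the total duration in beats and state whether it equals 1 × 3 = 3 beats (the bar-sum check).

1) 0.0ms=0b +1304.348ms=3/2b
2) 1304.348ms=3/2b +1304.348ms=3/2b
Σ=3b of 3 (69bpm 3/8) — PASS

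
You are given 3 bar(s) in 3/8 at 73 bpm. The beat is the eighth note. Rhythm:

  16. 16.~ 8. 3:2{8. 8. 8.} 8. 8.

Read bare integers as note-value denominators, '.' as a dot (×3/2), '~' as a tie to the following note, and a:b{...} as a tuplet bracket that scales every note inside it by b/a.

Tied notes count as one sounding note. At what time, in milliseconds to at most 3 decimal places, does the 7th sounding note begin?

note 7 onset = 15/2b = 6164.384ms

1. 0.0ms @ 0 + 616.438ms (3/4)
2. 616.438ms @ 3/4 + 1849.315ms (9/4)
3. 2465.753ms @ 3 + 821.918ms (1)
4. 3287.671ms @ 4 + 821.918ms (1)
5. 4109.589ms @ 5 + 821.918ms (1)
6. 4931.507ms @ 6 + 1232.877ms (3/2)
7. 6164.384ms @ 15/2 + 1232.877ms (3/2)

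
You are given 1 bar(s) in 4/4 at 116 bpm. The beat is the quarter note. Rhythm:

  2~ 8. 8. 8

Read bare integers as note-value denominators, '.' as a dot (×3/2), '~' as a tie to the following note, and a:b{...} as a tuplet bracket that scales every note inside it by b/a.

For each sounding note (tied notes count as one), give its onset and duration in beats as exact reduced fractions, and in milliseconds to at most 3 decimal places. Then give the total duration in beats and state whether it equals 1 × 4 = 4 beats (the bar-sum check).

1) 0.0ms=0b +1422.414ms=11/4b
2) 1422.414ms=11/4b +387.931ms=3/4b
3) 1810.345ms=7/2b +258.621ms=1/2b
Σ=4b of 4 (116bpm 4/4) — PASS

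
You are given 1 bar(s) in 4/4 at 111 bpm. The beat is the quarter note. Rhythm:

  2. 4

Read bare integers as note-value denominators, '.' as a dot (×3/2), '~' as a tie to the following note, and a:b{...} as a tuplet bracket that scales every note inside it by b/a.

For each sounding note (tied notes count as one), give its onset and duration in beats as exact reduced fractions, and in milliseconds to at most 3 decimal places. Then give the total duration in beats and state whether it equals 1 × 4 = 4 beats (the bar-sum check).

1) 0.0ms=0b +1621.622ms=3b
2) 1621.622ms=3b +540.541ms=1b
Σ=4b of 4 (111bpm 4/4) — PASS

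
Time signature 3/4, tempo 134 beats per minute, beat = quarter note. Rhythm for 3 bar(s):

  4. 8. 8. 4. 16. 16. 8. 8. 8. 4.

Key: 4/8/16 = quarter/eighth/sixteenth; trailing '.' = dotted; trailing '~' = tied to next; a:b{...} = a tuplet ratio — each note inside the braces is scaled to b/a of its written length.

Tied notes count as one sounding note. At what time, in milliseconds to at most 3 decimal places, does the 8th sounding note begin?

note 8 onset = 6b = 2686.567ms

1. 0.0ms @ 0 + 671.642ms (3/2)
2. 671.642ms @ 3/2 + 335.821ms (3/4)
3. 1007.463ms @ 9/4 + 335.821ms (3/4)
4. 1343.284ms @ 3 + 671.642ms (3/2)
5. 2014.925ms @ 9/2 + 167.91ms (3/8)
6. 2182.836ms @ 39/8 + 167.91ms (3/8)
7. 2350.746ms @ 21/4 + 335.821ms (3/4)
8. 2686.567ms @ 6 + 335.821ms (3/4)
9. 3022.388ms @ 27/4 + 335.821ms (3/4)
10. 3358.209ms @ 15/2 + 671.642ms (3/2)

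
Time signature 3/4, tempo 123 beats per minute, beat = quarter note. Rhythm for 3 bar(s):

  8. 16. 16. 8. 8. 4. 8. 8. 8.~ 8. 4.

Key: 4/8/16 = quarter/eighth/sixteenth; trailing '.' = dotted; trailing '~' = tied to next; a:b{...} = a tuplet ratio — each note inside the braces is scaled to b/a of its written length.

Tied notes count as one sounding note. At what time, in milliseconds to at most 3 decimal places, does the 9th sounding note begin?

note 9 onset = 6b = 2926.829ms

1. 0.0ms @ 0 + 365.854ms (3/4)
2. 365.854ms @ 3/4 + 182.927ms (3/8)
3. 548.78ms @ 9/8 + 182.927ms (3/8)
4. 731.707ms @ 3/2 + 365.854ms (3/4)
5. 1097.561ms @ 9/4 + 365.854ms (3/4)
6. 1463.415ms @ 3 + 731.707ms (3/2)
7. 2195.122ms @ 9/2 + 365.854ms (3/4)
8. 2560.976ms @ 21/4 + 365.854ms (3/4)
9. 2926.829ms @ 6 + 731.707ms (3/2)
10. 3658.537ms @ 15/2 + 731.707ms (3/2)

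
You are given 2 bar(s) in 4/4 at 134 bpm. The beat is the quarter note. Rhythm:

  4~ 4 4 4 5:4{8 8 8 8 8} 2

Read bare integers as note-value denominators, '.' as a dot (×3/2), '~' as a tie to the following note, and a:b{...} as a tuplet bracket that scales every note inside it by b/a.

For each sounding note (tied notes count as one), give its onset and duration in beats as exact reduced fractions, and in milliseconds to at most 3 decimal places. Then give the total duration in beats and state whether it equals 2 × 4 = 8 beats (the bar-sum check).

1) 0.0ms=0b +895.522ms=2b
2) 895.522ms=2b +447.761ms=1b
3) 1343.284ms=3b +447.761ms=1b
4) 1791.045ms=4b +179.104ms=2/5b
5) 1970.149ms=22/5b +179.104ms=2/5b
6) 2149.254ms=24/5b +179.104ms=2/5b
7) 2328.358ms=26/5b +179.104ms=2/5b
8) 2507.463ms=28/5b +179.104ms=2/5b
9) 2686.567ms=6b +895.522ms=2b
Σ=8b of 8 (134bpm 4/4) — PASS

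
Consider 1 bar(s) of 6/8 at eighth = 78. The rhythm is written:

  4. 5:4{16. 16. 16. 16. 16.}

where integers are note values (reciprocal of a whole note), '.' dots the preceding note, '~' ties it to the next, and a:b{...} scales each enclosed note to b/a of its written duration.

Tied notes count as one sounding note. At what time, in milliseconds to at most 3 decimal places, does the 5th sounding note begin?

note 5 onset = 24/5b = 3692.308ms

1. 0.0ms @ 0 + 2307.692ms (3)
2. 2307.692ms @ 3 + 461.538ms (3/5)
3. 2769.231ms @ 18/5 + 461.538ms (3/5)
4. 3230.769ms @ 21/5 + 461.538ms (3/5)
5. 3692.308ms @ 24/5 + 461.538ms (3/5)
6. 4153.846ms @ 27/5 + 461.538ms (3/5)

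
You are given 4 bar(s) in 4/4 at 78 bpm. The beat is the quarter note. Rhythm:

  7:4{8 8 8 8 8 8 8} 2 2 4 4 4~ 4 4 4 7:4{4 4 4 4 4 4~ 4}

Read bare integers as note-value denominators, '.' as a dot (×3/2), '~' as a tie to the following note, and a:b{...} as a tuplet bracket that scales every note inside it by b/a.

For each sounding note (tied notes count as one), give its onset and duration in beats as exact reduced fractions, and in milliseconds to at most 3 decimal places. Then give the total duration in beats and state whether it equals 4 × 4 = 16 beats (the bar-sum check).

1) 0.0ms=0b +219.78ms=2/7b
2) 219.78ms=2/7b +219.78ms=2/7b
3) 439.56ms=4/7b +219.78ms=2/7b
4) 659.341ms=6/7b +219.78ms=2/7b
5) 879.121ms=8/7b +219.78ms=2/7b
6) 1098.901ms=10/7b +219.78ms=2/7b
7) 1318.681ms=12/7b +219.78ms=2/7b
8) 1538.462ms=2b +1538.462ms=2b
9) 3076.923ms=4b +1538.462ms=2b
10) 4615.385ms=6b +769.231ms=1b
11) 5384.615ms=7b +769.231ms=1b
12) 6153.846ms=8b +1538.462ms=2b
13) 7692.308ms=10b +769.231ms=1b
14) 8461.538ms=11b +769.231ms=1b
15) 9230.769ms=12b +439.56ms=4/7b
16) 9670.33ms=88/7b +439.56ms=4/7b
17) 10109.89ms=92/7b +439.56ms=4/7b
18) 10549.451ms=96/7b +439.56ms=4/7b
19) 10989.011ms=100/7b +439.56ms=4/7b
20) 11428.571ms=104/7b +879.121ms=8/7b
Σ=16b of 16 (78bpm 4/4) — PASS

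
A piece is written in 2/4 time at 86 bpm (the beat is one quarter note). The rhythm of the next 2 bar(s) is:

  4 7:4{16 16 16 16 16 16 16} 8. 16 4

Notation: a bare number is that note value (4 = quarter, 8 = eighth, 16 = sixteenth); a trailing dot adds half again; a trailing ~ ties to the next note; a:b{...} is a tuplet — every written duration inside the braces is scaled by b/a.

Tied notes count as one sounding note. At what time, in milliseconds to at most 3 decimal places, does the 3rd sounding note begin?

note 3 onset = 8/7b = 797.342ms

1. 0.0ms @ 0 + 697.674ms (1)
2. 697.674ms @ 1 + 99.668ms (1/7)
3. 797.342ms @ 8/7 + 99.668ms (1/7)
4. 897.01ms @ 9/7 + 99.668ms (1/7)
5. 996.678ms @ 10/7 + 99.668ms (1/7)
6. 1096.346ms @ 11/7 + 99.668ms (1/7)
7. 1196.013ms @ 12/7 + 99.668ms (1/7)
8. 1295.681ms @ 13/7 + 99.668ms (1/7)
9. 1395.349ms @ 2 + 523.256ms (3/4)
10. 1918.605ms @ 11/4 + 174.419ms (1/4)
11. 2093.023ms @ 3 + 697.674ms (1)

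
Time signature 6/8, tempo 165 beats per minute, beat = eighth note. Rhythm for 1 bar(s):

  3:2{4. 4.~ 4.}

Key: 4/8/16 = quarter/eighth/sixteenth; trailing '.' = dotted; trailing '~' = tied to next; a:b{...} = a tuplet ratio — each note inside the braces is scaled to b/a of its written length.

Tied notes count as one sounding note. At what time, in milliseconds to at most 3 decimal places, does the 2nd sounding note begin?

1. 0.0ms @ 0 + 727.273ms (2)
2. 727.273ms @ 2 + 1454.545ms (4)

note 2 onset = 2b = 727.273ms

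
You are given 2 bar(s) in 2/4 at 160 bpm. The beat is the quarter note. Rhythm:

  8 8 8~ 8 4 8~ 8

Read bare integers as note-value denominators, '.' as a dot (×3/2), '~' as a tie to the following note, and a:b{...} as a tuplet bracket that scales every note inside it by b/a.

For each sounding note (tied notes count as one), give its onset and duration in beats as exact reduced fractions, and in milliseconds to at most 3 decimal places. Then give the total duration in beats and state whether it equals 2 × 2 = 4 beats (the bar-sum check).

1) 0.0ms=0b +187.5ms=1/2b
2) 187.5ms=1/2b +187.5ms=1/2b
3) 375.0ms=1b +375.0ms=1b
4) 750.0ms=2b +375.0ms=1b
5) 1125.0ms=3b +375.0ms=1b
Σ=4b of 4 (160bpm 2/4) — PASS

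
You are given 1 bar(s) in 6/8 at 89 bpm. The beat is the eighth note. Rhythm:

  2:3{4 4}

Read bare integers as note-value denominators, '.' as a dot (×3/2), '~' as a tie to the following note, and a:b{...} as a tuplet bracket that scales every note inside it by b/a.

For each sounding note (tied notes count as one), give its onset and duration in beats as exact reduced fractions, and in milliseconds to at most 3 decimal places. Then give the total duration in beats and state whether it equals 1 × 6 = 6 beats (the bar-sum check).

1) 0.0ms=0b +2022.472ms=3b
2) 2022.472ms=3b +2022.472ms=3b
Σ=6b of 6 (89bpm 6/8) — PASS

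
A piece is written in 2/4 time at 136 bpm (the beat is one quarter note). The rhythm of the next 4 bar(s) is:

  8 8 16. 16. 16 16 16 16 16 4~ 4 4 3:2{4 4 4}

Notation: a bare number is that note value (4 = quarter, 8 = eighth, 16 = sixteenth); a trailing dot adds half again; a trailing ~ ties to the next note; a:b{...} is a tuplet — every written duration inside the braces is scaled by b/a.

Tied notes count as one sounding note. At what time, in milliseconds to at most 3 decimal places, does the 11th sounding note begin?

1. 0.0ms @ 0 + 220.588ms (1/2)
2. 220.588ms @ 1/2 + 220.588ms (1/2)
3. 441.176ms @ 1 + 165.441ms (3/8)
4. 606.618ms @ 11/8 + 165.441ms (3/8)
5. 772.059ms @ 7/4 + 110.294ms (1/4)
6. 882.353ms @ 2 + 110.294ms (1/4)
7. 992.647ms @ 9/4 + 110.294ms (1/4)
8. 1102.941ms @ 5/2 + 110.294ms (1/4)
9. 1213.235ms @ 11/4 + 110.294ms (1/4)
10. 1323.529ms @ 3 + 882.353ms (2)
11. 2205.882ms @ 5 + 441.176ms (1)
12. 2647.059ms @ 6 + 294.118ms (2/3)
13. 2941.176ms @ 20/3 + 294.118ms (2/3)
14. 3235.294ms @ 22/3 + 294.118ms (2/3)

note 11 onset = 5b = 2205.882ms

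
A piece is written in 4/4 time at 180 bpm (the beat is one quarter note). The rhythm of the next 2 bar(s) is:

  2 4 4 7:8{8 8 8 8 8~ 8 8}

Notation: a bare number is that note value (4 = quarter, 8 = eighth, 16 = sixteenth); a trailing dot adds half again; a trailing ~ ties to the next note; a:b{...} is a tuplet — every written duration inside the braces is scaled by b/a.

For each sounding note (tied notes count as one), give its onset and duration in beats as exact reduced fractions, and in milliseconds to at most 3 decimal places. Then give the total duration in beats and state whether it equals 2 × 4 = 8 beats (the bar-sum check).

1) 0.0ms=0b +666.667ms=2b
2) 666.667ms=2b +333.333ms=1b
3) 1000.0ms=3b +333.333ms=1b
4) 1333.333ms=4b +190.476ms=4/7b
5) 1523.81ms=32/7b +190.476ms=4/7b
6) 1714.286ms=36/7b +190.476ms=4/7b
7) 1904.762ms=40/7b +190.476ms=4/7b
8) 2095.238ms=44/7b +380.952ms=8/7b
9) 2476.19ms=52/7b +190.476ms=4/7b
Σ=8b of 8 (180bpm 4/4) — PASS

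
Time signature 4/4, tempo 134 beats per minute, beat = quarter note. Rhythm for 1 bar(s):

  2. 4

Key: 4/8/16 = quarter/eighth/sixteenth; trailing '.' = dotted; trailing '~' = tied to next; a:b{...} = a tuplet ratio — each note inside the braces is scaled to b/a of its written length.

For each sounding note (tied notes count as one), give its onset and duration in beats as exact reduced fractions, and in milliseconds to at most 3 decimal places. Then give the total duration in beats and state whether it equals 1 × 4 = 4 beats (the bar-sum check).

1) 0.0ms=0b +1343.284ms=3b
2) 1343.284ms=3b +447.761ms=1b
Σ=4b of 4 (134bpm 4/4) — PASS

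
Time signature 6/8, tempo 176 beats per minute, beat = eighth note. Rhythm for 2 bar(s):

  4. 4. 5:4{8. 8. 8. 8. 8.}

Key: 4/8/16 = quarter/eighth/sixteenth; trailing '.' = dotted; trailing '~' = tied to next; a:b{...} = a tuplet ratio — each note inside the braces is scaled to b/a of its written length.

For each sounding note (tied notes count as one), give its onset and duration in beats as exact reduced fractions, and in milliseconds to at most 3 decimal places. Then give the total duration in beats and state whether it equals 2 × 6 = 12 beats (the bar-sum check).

1) 0.0ms=0b +1022.727ms=3b
2) 1022.727ms=3b +1022.727ms=3b
3) 2045.455ms=6b +409.091ms=6/5b
4) 2454.545ms=36/5b +409.091ms=6/5b
5) 2863.636ms=42/5b +409.091ms=6/5b
6) 3272.727ms=48/5b +409.091ms=6/5b
7) 3681.818ms=54/5b +409.091ms=6/5b
Σ=12b of 12 (176bpm 6/8) — PASS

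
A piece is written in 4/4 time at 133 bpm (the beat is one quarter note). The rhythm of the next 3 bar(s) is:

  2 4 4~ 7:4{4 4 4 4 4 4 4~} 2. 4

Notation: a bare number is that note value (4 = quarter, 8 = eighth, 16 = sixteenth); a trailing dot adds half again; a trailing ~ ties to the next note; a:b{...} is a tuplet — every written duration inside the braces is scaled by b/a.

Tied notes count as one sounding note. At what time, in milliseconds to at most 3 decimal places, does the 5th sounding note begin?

note 5 onset = 36/7b = 2320.086ms

1. 0.0ms @ 0 + 902.256ms (2)
2. 902.256ms @ 2 + 451.128ms (1)
3. 1353.383ms @ 3 + 708.915ms (11/7)
4. 2062.299ms @ 32/7 + 257.787ms (4/7)
5. 2320.086ms @ 36/7 + 257.787ms (4/7)
6. 2577.873ms @ 40/7 + 257.787ms (4/7)
7. 2835.661ms @ 44/7 + 257.787ms (4/7)
8. 3093.448ms @ 48/7 + 257.787ms (4/7)
9. 3351.235ms @ 52/7 + 1611.171ms (25/7)
10. 4962.406ms @ 11 + 451.128ms (1)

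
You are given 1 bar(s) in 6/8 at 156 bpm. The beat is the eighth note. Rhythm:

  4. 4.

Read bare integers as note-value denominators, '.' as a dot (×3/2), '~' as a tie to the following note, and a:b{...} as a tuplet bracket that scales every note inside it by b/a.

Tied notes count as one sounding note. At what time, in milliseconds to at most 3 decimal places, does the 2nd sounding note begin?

1. 0.0ms @ 0 + 1153.846ms (3)
2. 1153.846ms @ 3 + 1153.846ms (3)

note 2 onset = 3b = 1153.846ms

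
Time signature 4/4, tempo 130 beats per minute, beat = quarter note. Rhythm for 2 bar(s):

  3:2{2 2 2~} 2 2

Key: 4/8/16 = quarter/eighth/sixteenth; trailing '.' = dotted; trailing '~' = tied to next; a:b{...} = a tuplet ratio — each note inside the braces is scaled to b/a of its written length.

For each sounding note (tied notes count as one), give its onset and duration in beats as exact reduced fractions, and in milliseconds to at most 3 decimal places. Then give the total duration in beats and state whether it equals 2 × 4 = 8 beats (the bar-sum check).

1) 0.0ms=0b +615.385ms=4/3b
2) 615.385ms=4/3b +615.385ms=4/3b
3) 1230.769ms=8/3b +1538.462ms=10/3b
4) 2769.231ms=6b +923.077ms=2b
Σ=8b of 8 (130bpm 4/4) — PASS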